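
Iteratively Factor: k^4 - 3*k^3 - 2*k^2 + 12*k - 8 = (k - 2)*(k^3 - k^2 - 4*k + 4) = (k - 2)*(k + 2)*(k^2 - 3*k + 2) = (k - 2)^2*(k + 2)*(k - 1)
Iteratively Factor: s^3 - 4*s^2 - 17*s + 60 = (s - 5)*(s^2 + s - 12) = (s - 5)*(s - 3)*(s + 4)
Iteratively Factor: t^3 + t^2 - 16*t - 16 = (t + 1)*(t^2 - 16) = (t + 1)*(t + 4)*(t - 4)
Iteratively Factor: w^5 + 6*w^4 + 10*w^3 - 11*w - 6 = (w - 1)*(w^4 + 7*w^3 + 17*w^2 + 17*w + 6) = (w - 1)*(w + 1)*(w^3 + 6*w^2 + 11*w + 6) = (w - 1)*(w + 1)^2*(w^2 + 5*w + 6) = (w - 1)*(w + 1)^2*(w + 3)*(w + 2)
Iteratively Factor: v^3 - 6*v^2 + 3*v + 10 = (v - 2)*(v^2 - 4*v - 5) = (v - 2)*(v + 1)*(v - 5)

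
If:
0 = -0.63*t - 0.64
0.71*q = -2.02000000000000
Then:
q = -2.85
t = -1.02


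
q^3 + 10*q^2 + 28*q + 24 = (q + 2)^2*(q + 6)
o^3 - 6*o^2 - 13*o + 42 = (o - 7)*(o - 2)*(o + 3)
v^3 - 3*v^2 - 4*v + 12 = (v - 3)*(v - 2)*(v + 2)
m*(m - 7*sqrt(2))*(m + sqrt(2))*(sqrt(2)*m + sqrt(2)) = sqrt(2)*m^4 - 12*m^3 + sqrt(2)*m^3 - 14*sqrt(2)*m^2 - 12*m^2 - 14*sqrt(2)*m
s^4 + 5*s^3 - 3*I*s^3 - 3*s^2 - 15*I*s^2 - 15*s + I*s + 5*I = (s + 5)*(s - I)^3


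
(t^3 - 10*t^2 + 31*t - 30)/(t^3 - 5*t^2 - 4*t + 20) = (t - 3)/(t + 2)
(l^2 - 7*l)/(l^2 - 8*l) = (l - 7)/(l - 8)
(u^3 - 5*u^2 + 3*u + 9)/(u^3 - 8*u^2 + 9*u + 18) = (u - 3)/(u - 6)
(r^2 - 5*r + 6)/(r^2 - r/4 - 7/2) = 4*(r - 3)/(4*r + 7)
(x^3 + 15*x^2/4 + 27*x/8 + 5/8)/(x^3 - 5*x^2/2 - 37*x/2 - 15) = (x + 1/4)/(x - 6)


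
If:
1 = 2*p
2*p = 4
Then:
No Solution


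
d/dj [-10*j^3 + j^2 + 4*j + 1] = -30*j^2 + 2*j + 4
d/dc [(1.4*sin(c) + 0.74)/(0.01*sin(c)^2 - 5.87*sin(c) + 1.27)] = (-0.014*sin(c)^2 - 0.0147999999999993*sin(c) + 6.1218)*cos(c)/(0.0001*sin(c)^4 - 0.1174*sin(c)^3 + 34.4823*sin(c)^2 - 14.9098*sin(c) + 1.6129)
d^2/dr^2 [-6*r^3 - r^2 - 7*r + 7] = -36*r - 2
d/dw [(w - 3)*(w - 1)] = 2*w - 4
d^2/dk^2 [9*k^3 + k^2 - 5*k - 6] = 54*k + 2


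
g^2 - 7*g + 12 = (g - 4)*(g - 3)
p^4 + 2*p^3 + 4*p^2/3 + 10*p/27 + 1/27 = (p + 1/3)^3*(p + 1)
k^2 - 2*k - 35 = (k - 7)*(k + 5)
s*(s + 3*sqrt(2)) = s^2 + 3*sqrt(2)*s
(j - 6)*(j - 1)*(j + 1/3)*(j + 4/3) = j^4 - 16*j^3/3 - 47*j^2/9 + 62*j/9 + 8/3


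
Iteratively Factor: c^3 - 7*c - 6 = (c - 3)*(c^2 + 3*c + 2) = (c - 3)*(c + 1)*(c + 2)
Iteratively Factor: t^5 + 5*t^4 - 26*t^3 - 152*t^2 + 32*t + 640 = (t + 4)*(t^4 + t^3 - 30*t^2 - 32*t + 160) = (t - 2)*(t + 4)*(t^3 + 3*t^2 - 24*t - 80) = (t - 2)*(t + 4)^2*(t^2 - t - 20) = (t - 2)*(t + 4)^3*(t - 5)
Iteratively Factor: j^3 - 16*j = (j)*(j^2 - 16) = j*(j - 4)*(j + 4)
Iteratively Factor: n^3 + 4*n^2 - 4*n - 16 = (n + 4)*(n^2 - 4) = (n + 2)*(n + 4)*(n - 2)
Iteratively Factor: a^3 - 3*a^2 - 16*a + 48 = (a - 3)*(a^2 - 16) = (a - 3)*(a + 4)*(a - 4)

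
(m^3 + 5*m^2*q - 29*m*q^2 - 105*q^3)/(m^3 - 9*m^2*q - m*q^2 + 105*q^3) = (-m - 7*q)/(-m + 7*q)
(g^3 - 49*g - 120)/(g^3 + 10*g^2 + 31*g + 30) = (g - 8)/(g + 2)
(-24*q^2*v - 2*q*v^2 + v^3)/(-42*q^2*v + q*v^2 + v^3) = (4*q + v)/(7*q + v)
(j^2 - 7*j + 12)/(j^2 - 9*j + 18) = (j - 4)/(j - 6)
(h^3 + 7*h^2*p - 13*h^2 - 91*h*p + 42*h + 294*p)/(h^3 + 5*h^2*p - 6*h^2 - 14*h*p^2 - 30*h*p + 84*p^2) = (7 - h)/(-h + 2*p)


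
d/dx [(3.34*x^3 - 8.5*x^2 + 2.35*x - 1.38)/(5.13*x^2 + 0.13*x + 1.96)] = (17.1342*x^4 + 0.868399999999994*x^3 + 6.4787*x^2 - 19.1612*x + 4.7854)/(26.3169*x^4 + 1.3338*x^3 + 20.1265*x^2 + 0.5096*x + 3.8416)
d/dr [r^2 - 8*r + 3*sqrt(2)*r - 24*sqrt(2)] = 2*r - 8 + 3*sqrt(2)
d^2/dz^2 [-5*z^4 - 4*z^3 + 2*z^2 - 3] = -60*z^2 - 24*z + 4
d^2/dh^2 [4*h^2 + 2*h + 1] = 8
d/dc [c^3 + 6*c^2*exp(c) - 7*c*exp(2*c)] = 6*c^2*exp(c) + 3*c^2 - 14*c*exp(2*c) + 12*c*exp(c) - 7*exp(2*c)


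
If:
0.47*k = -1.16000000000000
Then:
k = -2.47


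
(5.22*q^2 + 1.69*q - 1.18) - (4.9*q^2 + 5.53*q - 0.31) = 0.319999999999999*q^2 - 3.84*q - 0.87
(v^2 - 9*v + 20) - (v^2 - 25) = 45 - 9*v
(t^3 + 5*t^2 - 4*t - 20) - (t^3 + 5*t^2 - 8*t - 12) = 4*t - 8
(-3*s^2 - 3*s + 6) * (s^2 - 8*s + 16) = -3*s^4 + 21*s^3 - 18*s^2 - 96*s + 96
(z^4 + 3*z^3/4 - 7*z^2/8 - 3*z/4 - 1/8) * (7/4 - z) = -z^5 + z^4 + 35*z^3/16 - 25*z^2/32 - 19*z/16 - 7/32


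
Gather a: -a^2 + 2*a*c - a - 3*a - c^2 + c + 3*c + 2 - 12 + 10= -a^2 + a*(2*c - 4) - c^2 + 4*c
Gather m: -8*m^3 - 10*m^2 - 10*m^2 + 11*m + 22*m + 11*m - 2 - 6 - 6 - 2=-8*m^3 - 20*m^2 + 44*m - 16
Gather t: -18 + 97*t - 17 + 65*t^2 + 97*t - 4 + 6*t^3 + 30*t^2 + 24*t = 6*t^3 + 95*t^2 + 218*t - 39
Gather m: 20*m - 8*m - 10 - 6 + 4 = 12*m - 12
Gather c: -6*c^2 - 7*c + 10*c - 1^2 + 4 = -6*c^2 + 3*c + 3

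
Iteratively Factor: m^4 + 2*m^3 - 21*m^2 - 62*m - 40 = (m + 1)*(m^3 + m^2 - 22*m - 40) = (m - 5)*(m + 1)*(m^2 + 6*m + 8) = (m - 5)*(m + 1)*(m + 4)*(m + 2)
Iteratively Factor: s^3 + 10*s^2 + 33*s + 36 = (s + 4)*(s^2 + 6*s + 9) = (s + 3)*(s + 4)*(s + 3)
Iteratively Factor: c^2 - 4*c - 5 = (c - 5)*(c + 1)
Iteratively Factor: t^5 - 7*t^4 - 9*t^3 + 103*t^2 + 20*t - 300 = (t - 5)*(t^4 - 2*t^3 - 19*t^2 + 8*t + 60) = (t - 5)*(t + 2)*(t^3 - 4*t^2 - 11*t + 30) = (t - 5)*(t + 2)*(t + 3)*(t^2 - 7*t + 10) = (t - 5)*(t - 2)*(t + 2)*(t + 3)*(t - 5)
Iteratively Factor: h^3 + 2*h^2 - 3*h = (h - 1)*(h^2 + 3*h) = (h - 1)*(h + 3)*(h)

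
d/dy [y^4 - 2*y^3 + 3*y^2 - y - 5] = 4*y^3 - 6*y^2 + 6*y - 1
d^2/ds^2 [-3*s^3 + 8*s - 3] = -18*s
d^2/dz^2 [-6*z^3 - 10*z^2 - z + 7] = -36*z - 20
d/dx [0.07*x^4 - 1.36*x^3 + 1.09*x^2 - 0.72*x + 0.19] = 0.28*x^3 - 4.08*x^2 + 2.18*x - 0.72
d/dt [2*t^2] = 4*t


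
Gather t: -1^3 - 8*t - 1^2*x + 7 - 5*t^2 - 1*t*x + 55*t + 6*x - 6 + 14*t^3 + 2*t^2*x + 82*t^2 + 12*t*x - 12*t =14*t^3 + t^2*(2*x + 77) + t*(11*x + 35) + 5*x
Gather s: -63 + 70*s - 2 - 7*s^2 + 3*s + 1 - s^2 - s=-8*s^2 + 72*s - 64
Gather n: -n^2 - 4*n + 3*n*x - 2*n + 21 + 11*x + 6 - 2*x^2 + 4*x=-n^2 + n*(3*x - 6) - 2*x^2 + 15*x + 27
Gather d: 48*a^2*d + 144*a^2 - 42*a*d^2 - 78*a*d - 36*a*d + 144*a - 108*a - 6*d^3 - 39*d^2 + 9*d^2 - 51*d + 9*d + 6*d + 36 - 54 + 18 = 144*a^2 + 36*a - 6*d^3 + d^2*(-42*a - 30) + d*(48*a^2 - 114*a - 36)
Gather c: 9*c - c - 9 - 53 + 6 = 8*c - 56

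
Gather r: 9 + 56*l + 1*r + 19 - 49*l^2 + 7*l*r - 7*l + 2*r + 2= -49*l^2 + 49*l + r*(7*l + 3) + 30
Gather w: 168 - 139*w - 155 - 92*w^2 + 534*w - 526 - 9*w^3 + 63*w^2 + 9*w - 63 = -9*w^3 - 29*w^2 + 404*w - 576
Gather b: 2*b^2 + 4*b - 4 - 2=2*b^2 + 4*b - 6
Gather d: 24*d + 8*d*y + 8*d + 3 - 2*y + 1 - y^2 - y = d*(8*y + 32) - y^2 - 3*y + 4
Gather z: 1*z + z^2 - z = z^2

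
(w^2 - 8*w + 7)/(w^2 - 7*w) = (w - 1)/w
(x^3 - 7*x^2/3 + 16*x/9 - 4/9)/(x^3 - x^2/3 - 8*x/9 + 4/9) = (x - 1)/(x + 1)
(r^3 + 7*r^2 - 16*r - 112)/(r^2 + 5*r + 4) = (r^2 + 3*r - 28)/(r + 1)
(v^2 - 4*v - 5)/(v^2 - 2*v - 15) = (v + 1)/(v + 3)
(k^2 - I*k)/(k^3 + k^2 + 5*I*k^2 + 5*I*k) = (k - I)/(k^2 + k + 5*I*k + 5*I)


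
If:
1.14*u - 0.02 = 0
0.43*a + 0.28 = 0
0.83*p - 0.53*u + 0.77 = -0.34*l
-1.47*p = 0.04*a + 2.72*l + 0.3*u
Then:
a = -0.65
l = 0.65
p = -1.18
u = 0.02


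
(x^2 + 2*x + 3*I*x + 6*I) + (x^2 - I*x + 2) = 2*x^2 + 2*x + 2*I*x + 2 + 6*I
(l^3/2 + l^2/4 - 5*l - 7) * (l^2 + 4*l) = l^5/2 + 9*l^4/4 - 4*l^3 - 27*l^2 - 28*l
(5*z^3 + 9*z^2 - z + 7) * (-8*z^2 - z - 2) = -40*z^5 - 77*z^4 - 11*z^3 - 73*z^2 - 5*z - 14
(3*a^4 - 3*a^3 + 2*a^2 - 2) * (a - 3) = 3*a^5 - 12*a^4 + 11*a^3 - 6*a^2 - 2*a + 6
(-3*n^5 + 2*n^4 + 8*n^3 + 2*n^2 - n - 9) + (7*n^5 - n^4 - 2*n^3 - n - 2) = 4*n^5 + n^4 + 6*n^3 + 2*n^2 - 2*n - 11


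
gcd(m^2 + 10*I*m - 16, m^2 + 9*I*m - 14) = m + 2*I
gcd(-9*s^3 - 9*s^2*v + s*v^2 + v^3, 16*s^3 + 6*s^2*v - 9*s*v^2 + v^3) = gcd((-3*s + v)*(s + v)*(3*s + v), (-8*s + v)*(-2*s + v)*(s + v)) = s + v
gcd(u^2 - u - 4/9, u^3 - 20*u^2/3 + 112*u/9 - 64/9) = u - 4/3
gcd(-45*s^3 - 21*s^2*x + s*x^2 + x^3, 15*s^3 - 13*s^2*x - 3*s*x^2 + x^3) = -15*s^2 - 2*s*x + x^2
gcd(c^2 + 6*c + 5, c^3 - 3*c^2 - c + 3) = c + 1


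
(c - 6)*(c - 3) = c^2 - 9*c + 18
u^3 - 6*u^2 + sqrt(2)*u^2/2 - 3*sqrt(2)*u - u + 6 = (u - 6)*(u - sqrt(2)/2)*(u + sqrt(2))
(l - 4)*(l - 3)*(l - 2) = l^3 - 9*l^2 + 26*l - 24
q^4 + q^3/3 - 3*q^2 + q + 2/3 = (q - 1)^2*(q + 1/3)*(q + 2)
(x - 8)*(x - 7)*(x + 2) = x^3 - 13*x^2 + 26*x + 112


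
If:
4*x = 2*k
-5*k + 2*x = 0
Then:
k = 0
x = 0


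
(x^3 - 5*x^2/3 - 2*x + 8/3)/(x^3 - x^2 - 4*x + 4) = (x + 4/3)/(x + 2)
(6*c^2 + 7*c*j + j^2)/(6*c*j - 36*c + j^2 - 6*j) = (c + j)/(j - 6)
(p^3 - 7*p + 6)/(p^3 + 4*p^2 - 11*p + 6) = (p^2 + p - 6)/(p^2 + 5*p - 6)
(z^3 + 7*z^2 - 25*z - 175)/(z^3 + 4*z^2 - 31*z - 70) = (z + 5)/(z + 2)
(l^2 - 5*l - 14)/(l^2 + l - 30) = (l^2 - 5*l - 14)/(l^2 + l - 30)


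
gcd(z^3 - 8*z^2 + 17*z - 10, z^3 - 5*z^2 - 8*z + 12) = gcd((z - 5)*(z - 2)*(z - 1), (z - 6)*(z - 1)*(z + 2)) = z - 1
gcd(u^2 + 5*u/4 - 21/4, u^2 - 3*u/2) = 1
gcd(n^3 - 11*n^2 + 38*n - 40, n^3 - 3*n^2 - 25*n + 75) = n - 5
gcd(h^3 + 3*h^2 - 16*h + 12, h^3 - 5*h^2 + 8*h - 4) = h^2 - 3*h + 2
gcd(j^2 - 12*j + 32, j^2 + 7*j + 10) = 1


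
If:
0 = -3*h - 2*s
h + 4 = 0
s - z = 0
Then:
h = -4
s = 6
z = 6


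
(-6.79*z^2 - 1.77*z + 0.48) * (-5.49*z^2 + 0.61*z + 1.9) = 37.2771*z^4 + 5.5754*z^3 - 16.6159*z^2 - 3.0702*z + 0.912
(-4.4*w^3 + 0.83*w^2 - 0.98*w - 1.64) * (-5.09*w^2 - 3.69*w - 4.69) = 22.396*w^5 + 12.0113*w^4 + 22.5615*w^3 + 8.0711*w^2 + 10.6478*w + 7.6916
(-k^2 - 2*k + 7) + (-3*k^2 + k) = -4*k^2 - k + 7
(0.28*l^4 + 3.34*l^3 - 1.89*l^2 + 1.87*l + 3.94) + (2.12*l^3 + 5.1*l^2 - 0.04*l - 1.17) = 0.28*l^4 + 5.46*l^3 + 3.21*l^2 + 1.83*l + 2.77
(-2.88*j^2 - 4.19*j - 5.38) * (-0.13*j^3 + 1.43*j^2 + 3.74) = 0.3744*j^5 - 3.5737*j^4 - 5.2923*j^3 - 18.4646*j^2 - 15.6706*j - 20.1212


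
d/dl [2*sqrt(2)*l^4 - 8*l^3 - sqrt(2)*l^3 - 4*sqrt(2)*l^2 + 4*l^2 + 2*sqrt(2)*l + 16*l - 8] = 8*sqrt(2)*l^3 - 24*l^2 - 3*sqrt(2)*l^2 - 8*sqrt(2)*l + 8*l + 2*sqrt(2) + 16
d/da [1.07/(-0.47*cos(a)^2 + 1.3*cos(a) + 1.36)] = (1.391 - 1.0058*cos(a))*sin(a)/(-0.47*cos(a)^2 + 1.3*cos(a) + 1.36)^2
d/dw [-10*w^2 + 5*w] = 5 - 20*w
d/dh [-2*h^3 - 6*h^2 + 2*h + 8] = -6*h^2 - 12*h + 2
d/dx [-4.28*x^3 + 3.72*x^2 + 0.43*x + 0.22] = -12.84*x^2 + 7.44*x + 0.43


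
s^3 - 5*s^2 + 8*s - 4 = (s - 2)^2*(s - 1)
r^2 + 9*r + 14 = (r + 2)*(r + 7)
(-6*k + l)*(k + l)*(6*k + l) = -36*k^3 - 36*k^2*l + k*l^2 + l^3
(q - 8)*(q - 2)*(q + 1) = q^3 - 9*q^2 + 6*q + 16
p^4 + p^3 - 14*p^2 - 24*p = p*(p - 4)*(p + 2)*(p + 3)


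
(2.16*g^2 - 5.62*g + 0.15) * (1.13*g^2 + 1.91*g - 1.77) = 2.4408*g^4 - 2.225*g^3 - 14.3879*g^2 + 10.2339*g - 0.2655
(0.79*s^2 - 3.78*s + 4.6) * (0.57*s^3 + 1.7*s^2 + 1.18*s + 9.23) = 0.4503*s^5 - 0.8116*s^4 - 2.8718*s^3 + 10.6513*s^2 - 29.4614*s + 42.458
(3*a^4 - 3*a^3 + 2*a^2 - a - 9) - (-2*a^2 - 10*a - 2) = 3*a^4 - 3*a^3 + 4*a^2 + 9*a - 7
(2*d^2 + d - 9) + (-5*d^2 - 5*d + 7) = -3*d^2 - 4*d - 2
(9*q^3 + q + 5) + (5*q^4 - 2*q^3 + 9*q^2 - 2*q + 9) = 5*q^4 + 7*q^3 + 9*q^2 - q + 14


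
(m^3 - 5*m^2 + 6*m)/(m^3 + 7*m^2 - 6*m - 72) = m*(m - 2)/(m^2 + 10*m + 24)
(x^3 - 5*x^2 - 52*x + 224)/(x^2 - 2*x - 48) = (x^2 + 3*x - 28)/(x + 6)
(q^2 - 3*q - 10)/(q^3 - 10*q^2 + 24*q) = (q^2 - 3*q - 10)/(q*(q^2 - 10*q + 24))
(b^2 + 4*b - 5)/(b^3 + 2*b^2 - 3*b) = (b + 5)/(b*(b + 3))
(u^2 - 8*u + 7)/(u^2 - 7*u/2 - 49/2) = 2*(u - 1)/(2*u + 7)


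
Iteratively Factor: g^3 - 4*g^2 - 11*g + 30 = (g + 3)*(g^2 - 7*g + 10) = (g - 5)*(g + 3)*(g - 2)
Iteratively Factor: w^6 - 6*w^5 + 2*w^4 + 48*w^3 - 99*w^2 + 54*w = (w - 2)*(w^5 - 4*w^4 - 6*w^3 + 36*w^2 - 27*w) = (w - 2)*(w + 3)*(w^4 - 7*w^3 + 15*w^2 - 9*w) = (w - 2)*(w - 1)*(w + 3)*(w^3 - 6*w^2 + 9*w) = (w - 3)*(w - 2)*(w - 1)*(w + 3)*(w^2 - 3*w) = (w - 3)^2*(w - 2)*(w - 1)*(w + 3)*(w)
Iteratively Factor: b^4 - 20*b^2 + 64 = (b - 2)*(b^3 + 2*b^2 - 16*b - 32) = (b - 2)*(b + 2)*(b^2 - 16) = (b - 4)*(b - 2)*(b + 2)*(b + 4)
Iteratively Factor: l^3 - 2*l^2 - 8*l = (l + 2)*(l^2 - 4*l) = l*(l + 2)*(l - 4)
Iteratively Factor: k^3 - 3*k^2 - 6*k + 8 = (k - 4)*(k^2 + k - 2) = (k - 4)*(k - 1)*(k + 2)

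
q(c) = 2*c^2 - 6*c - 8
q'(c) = 4*c - 6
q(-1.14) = 1.44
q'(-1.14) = -10.56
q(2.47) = -10.62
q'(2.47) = 3.88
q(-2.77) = 23.97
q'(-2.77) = -17.08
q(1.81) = -12.31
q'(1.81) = 1.24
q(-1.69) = 7.85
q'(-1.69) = -12.76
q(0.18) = -9.02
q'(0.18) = -5.28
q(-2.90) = 26.22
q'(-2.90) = -17.60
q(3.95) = -0.50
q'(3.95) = 9.80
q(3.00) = -8.00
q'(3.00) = 6.00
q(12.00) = 208.00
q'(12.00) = 42.00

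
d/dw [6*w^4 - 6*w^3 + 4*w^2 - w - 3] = 24*w^3 - 18*w^2 + 8*w - 1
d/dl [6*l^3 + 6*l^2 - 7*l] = 18*l^2 + 12*l - 7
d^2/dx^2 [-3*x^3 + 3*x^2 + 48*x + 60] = 6 - 18*x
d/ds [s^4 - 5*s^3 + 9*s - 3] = 4*s^3 - 15*s^2 + 9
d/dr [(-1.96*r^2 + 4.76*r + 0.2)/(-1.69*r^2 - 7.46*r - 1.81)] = (22.666*r^2 + 7.7712*r - 7.1236)/(2.8561*r^4 + 25.2148*r^3 + 61.7694*r^2 + 27.0052*r + 3.2761)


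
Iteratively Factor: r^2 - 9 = (r - 3)*(r + 3)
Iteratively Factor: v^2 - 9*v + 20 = (v - 4)*(v - 5)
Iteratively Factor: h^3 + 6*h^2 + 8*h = (h)*(h^2 + 6*h + 8) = h*(h + 2)*(h + 4)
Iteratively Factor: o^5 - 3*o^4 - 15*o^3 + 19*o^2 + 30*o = (o + 1)*(o^4 - 4*o^3 - 11*o^2 + 30*o) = (o - 5)*(o + 1)*(o^3 + o^2 - 6*o) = (o - 5)*(o + 1)*(o + 3)*(o^2 - 2*o) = o*(o - 5)*(o + 1)*(o + 3)*(o - 2)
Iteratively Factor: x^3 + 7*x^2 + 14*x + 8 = (x + 4)*(x^2 + 3*x + 2) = (x + 1)*(x + 4)*(x + 2)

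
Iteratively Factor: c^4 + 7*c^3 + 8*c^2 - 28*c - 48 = (c + 3)*(c^3 + 4*c^2 - 4*c - 16) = (c + 3)*(c + 4)*(c^2 - 4) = (c - 2)*(c + 3)*(c + 4)*(c + 2)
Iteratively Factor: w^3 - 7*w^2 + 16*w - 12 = (w - 2)*(w^2 - 5*w + 6) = (w - 2)^2*(w - 3)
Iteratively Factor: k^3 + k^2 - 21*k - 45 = (k + 3)*(k^2 - 2*k - 15) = (k + 3)^2*(k - 5)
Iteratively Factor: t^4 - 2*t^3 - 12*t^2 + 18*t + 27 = (t - 3)*(t^3 + t^2 - 9*t - 9) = (t - 3)^2*(t^2 + 4*t + 3) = (t - 3)^2*(t + 3)*(t + 1)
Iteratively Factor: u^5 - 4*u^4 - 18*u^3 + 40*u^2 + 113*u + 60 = (u + 1)*(u^4 - 5*u^3 - 13*u^2 + 53*u + 60) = (u + 1)*(u + 3)*(u^3 - 8*u^2 + 11*u + 20) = (u - 4)*(u + 1)*(u + 3)*(u^2 - 4*u - 5) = (u - 4)*(u + 1)^2*(u + 3)*(u - 5)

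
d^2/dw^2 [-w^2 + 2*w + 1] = -2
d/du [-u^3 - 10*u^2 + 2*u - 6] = -3*u^2 - 20*u + 2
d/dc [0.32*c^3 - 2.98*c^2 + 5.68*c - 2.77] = 0.96*c^2 - 5.96*c + 5.68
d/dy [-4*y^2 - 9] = -8*y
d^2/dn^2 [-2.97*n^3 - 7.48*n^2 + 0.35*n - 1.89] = -17.82*n - 14.96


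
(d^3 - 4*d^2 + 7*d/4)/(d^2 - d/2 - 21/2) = d*(2*d - 1)/(2*(d + 3))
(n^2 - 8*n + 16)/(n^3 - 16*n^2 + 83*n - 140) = (n - 4)/(n^2 - 12*n + 35)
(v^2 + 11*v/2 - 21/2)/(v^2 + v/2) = (2*v^2 + 11*v - 21)/(v*(2*v + 1))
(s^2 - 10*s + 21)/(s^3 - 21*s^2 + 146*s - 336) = (s - 3)/(s^2 - 14*s + 48)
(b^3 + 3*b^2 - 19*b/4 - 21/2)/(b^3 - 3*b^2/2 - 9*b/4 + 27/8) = 2*(2*b^2 + 3*b - 14)/(4*b^2 - 12*b + 9)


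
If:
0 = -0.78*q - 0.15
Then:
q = -0.19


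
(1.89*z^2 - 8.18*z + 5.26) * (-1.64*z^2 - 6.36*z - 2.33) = -3.0996*z^4 + 1.3948*z^3 + 38.9947*z^2 - 14.3942*z - 12.2558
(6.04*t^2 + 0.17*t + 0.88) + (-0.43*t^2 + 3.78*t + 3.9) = 5.61*t^2 + 3.95*t + 4.78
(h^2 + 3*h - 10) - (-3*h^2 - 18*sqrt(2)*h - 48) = 4*h^2 + 3*h + 18*sqrt(2)*h + 38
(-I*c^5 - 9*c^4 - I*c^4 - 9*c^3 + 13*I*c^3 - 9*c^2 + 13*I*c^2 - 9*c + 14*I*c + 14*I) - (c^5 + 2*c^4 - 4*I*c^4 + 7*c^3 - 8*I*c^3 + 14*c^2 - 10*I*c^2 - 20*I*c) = -c^5 - I*c^5 - 11*c^4 + 3*I*c^4 - 16*c^3 + 21*I*c^3 - 23*c^2 + 23*I*c^2 - 9*c + 34*I*c + 14*I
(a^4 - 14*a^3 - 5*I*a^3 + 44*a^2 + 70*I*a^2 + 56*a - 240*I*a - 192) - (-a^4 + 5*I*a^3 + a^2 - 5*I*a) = 2*a^4 - 14*a^3 - 10*I*a^3 + 43*a^2 + 70*I*a^2 + 56*a - 235*I*a - 192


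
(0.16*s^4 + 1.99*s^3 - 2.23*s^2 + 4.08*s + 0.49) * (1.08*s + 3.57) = 0.1728*s^5 + 2.7204*s^4 + 4.6959*s^3 - 3.5547*s^2 + 15.0948*s + 1.7493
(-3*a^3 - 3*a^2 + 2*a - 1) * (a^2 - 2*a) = -3*a^5 + 3*a^4 + 8*a^3 - 5*a^2 + 2*a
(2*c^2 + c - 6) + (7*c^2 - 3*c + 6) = 9*c^2 - 2*c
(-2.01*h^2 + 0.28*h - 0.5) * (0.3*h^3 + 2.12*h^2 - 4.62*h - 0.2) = -0.603*h^5 - 4.1772*h^4 + 9.7298*h^3 - 1.9516*h^2 + 2.254*h + 0.1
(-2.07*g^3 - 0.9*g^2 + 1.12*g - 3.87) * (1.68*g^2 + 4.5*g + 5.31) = -3.4776*g^5 - 10.827*g^4 - 13.1601*g^3 - 6.2406*g^2 - 11.4678*g - 20.5497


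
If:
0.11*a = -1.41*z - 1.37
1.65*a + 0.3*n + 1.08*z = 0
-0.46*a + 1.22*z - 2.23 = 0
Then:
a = -6.15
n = 35.61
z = -0.49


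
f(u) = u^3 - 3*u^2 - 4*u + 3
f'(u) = 3*u^2 - 6*u - 4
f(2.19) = -9.64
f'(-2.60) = 31.88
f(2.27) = -9.84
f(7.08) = 179.20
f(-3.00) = -39.00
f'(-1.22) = 7.79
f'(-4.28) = 76.64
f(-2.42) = -19.06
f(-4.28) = -113.24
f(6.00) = 87.00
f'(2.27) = -2.16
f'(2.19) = -2.75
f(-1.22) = 1.60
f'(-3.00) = 41.00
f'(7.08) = 103.90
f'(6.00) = 68.00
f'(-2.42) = 28.09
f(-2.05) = -10.02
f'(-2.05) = 20.91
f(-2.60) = -24.46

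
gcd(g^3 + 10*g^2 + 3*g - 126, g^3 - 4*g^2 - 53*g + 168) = g^2 + 4*g - 21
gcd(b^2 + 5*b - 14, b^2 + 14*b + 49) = b + 7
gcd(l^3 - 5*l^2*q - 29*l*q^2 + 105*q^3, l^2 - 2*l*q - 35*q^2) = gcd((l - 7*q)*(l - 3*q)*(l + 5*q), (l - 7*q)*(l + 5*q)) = -l^2 + 2*l*q + 35*q^2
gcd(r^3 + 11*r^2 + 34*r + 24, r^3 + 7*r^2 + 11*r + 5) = r + 1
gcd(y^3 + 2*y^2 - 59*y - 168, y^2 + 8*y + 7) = y + 7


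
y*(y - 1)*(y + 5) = y^3 + 4*y^2 - 5*y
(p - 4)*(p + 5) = p^2 + p - 20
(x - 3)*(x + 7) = x^2 + 4*x - 21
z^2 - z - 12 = (z - 4)*(z + 3)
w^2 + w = w*(w + 1)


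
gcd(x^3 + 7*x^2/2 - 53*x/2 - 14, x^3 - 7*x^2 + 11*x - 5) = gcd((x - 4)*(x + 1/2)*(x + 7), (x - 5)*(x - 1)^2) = 1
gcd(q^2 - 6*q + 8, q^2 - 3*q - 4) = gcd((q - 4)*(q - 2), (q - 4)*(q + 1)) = q - 4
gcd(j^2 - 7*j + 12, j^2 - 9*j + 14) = 1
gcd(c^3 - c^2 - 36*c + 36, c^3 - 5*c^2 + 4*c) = c - 1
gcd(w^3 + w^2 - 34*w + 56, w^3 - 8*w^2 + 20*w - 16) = w^2 - 6*w + 8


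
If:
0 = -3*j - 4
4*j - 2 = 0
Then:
No Solution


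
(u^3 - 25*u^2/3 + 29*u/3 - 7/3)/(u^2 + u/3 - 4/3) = (3*u^2 - 22*u + 7)/(3*u + 4)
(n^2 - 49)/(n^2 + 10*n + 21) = (n - 7)/(n + 3)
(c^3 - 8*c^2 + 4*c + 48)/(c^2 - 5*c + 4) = (c^2 - 4*c - 12)/(c - 1)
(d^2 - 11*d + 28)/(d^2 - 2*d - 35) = (d - 4)/(d + 5)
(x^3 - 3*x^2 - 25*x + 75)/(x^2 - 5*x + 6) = (x^2 - 25)/(x - 2)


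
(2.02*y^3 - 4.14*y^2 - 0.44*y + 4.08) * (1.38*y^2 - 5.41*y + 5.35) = 2.7876*y^5 - 16.6414*y^4 + 32.5972*y^3 - 14.1382*y^2 - 24.4268*y + 21.828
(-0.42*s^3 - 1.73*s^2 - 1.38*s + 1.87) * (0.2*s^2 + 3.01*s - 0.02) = -0.084*s^5 - 1.6102*s^4 - 5.4749*s^3 - 3.7452*s^2 + 5.6563*s - 0.0374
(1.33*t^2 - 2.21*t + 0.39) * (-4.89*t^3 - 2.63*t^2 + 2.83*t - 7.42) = -6.5037*t^5 + 7.309*t^4 + 7.6691*t^3 - 17.1486*t^2 + 17.5019*t - 2.8938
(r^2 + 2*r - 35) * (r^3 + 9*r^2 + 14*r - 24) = r^5 + 11*r^4 - 3*r^3 - 311*r^2 - 538*r + 840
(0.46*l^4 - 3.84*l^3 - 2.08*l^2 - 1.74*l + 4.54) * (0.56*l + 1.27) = 0.2576*l^5 - 1.5662*l^4 - 6.0416*l^3 - 3.616*l^2 + 0.3326*l + 5.7658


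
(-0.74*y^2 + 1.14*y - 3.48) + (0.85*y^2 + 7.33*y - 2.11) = 0.11*y^2 + 8.47*y - 5.59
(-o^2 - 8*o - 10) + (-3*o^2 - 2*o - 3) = -4*o^2 - 10*o - 13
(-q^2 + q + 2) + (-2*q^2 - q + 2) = 4 - 3*q^2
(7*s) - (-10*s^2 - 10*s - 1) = 10*s^2 + 17*s + 1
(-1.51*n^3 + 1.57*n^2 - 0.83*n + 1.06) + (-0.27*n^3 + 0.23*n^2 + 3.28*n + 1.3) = -1.78*n^3 + 1.8*n^2 + 2.45*n + 2.36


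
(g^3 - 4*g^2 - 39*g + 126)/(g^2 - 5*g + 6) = (g^2 - g - 42)/(g - 2)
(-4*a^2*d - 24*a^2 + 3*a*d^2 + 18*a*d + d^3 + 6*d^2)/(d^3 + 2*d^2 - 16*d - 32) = (-4*a^2*d - 24*a^2 + 3*a*d^2 + 18*a*d + d^3 + 6*d^2)/(d^3 + 2*d^2 - 16*d - 32)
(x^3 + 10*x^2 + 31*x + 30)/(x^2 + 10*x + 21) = (x^2 + 7*x + 10)/(x + 7)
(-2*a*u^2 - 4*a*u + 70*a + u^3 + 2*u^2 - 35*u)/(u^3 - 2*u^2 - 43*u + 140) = (-2*a + u)/(u - 4)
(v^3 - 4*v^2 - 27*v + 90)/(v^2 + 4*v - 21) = (v^2 - v - 30)/(v + 7)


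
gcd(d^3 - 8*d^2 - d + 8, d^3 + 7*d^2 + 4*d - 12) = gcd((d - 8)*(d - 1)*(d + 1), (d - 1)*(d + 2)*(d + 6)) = d - 1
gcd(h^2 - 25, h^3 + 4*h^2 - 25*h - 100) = h^2 - 25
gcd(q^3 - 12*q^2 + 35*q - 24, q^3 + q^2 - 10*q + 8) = q - 1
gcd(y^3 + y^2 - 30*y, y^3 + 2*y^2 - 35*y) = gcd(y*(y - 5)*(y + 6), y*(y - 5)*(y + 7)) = y^2 - 5*y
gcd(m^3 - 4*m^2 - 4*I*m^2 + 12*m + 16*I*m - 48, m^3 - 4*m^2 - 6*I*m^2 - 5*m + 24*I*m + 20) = m - 4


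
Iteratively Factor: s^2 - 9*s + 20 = (s - 5)*(s - 4)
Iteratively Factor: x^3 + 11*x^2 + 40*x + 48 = (x + 4)*(x^2 + 7*x + 12) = (x + 4)^2*(x + 3)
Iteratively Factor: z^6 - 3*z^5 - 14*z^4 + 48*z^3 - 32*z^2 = (z)*(z^5 - 3*z^4 - 14*z^3 + 48*z^2 - 32*z) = z*(z - 4)*(z^4 + z^3 - 10*z^2 + 8*z) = z*(z - 4)*(z + 4)*(z^3 - 3*z^2 + 2*z) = z*(z - 4)*(z - 2)*(z + 4)*(z^2 - z) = z^2*(z - 4)*(z - 2)*(z + 4)*(z - 1)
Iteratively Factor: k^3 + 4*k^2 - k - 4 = (k + 4)*(k^2 - 1) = (k - 1)*(k + 4)*(k + 1)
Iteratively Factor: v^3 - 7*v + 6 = (v - 2)*(v^2 + 2*v - 3) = (v - 2)*(v + 3)*(v - 1)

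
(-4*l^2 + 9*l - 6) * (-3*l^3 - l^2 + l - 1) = 12*l^5 - 23*l^4 + 5*l^3 + 19*l^2 - 15*l + 6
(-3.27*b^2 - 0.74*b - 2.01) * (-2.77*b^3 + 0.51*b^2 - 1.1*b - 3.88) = 9.0579*b^5 + 0.3821*b^4 + 8.7873*b^3 + 12.4765*b^2 + 5.0822*b + 7.7988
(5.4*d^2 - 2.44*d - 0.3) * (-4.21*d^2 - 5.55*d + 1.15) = -22.734*d^4 - 19.6976*d^3 + 21.015*d^2 - 1.141*d - 0.345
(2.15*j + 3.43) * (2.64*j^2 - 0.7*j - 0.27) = 5.676*j^3 + 7.5502*j^2 - 2.9815*j - 0.9261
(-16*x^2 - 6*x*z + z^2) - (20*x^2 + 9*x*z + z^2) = -36*x^2 - 15*x*z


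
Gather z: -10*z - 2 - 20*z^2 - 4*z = -20*z^2 - 14*z - 2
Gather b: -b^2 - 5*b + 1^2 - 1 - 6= -b^2 - 5*b - 6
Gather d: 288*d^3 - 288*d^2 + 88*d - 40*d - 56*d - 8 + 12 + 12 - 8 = 288*d^3 - 288*d^2 - 8*d + 8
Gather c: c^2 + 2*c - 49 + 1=c^2 + 2*c - 48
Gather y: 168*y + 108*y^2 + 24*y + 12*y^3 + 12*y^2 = 12*y^3 + 120*y^2 + 192*y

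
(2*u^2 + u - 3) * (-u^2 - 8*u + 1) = -2*u^4 - 17*u^3 - 3*u^2 + 25*u - 3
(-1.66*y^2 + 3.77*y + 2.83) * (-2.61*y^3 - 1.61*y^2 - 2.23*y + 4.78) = 4.3326*y^5 - 7.1671*y^4 - 9.7542*y^3 - 20.8982*y^2 + 11.7097*y + 13.5274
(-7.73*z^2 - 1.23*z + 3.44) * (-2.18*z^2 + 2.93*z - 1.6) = 16.8514*z^4 - 19.9675*z^3 + 1.2649*z^2 + 12.0472*z - 5.504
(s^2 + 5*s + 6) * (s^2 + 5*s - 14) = s^4 + 10*s^3 + 17*s^2 - 40*s - 84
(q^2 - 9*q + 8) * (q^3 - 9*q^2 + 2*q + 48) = q^5 - 18*q^4 + 91*q^3 - 42*q^2 - 416*q + 384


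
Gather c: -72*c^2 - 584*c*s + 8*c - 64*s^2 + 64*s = -72*c^2 + c*(8 - 584*s) - 64*s^2 + 64*s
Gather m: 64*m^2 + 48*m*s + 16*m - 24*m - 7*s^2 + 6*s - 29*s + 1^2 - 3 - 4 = 64*m^2 + m*(48*s - 8) - 7*s^2 - 23*s - 6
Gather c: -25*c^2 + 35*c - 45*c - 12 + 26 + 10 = -25*c^2 - 10*c + 24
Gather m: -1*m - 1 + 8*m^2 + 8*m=8*m^2 + 7*m - 1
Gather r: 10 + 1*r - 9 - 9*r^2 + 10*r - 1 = -9*r^2 + 11*r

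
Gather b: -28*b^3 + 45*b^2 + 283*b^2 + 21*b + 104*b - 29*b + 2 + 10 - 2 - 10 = -28*b^3 + 328*b^2 + 96*b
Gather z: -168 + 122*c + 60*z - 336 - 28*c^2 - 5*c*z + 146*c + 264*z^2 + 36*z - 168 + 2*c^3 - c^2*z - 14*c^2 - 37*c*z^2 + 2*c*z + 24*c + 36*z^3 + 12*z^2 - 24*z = 2*c^3 - 42*c^2 + 292*c + 36*z^3 + z^2*(276 - 37*c) + z*(-c^2 - 3*c + 72) - 672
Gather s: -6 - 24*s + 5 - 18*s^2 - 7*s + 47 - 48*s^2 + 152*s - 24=-66*s^2 + 121*s + 22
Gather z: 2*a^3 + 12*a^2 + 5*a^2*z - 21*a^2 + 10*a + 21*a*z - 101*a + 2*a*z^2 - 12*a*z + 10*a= 2*a^3 - 9*a^2 + 2*a*z^2 - 81*a + z*(5*a^2 + 9*a)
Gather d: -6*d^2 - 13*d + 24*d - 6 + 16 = -6*d^2 + 11*d + 10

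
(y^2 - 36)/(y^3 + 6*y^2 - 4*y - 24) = (y - 6)/(y^2 - 4)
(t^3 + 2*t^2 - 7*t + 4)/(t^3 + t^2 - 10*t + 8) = (t - 1)/(t - 2)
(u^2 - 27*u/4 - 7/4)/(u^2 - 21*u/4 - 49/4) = (4*u + 1)/(4*u + 7)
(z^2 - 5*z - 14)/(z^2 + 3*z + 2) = (z - 7)/(z + 1)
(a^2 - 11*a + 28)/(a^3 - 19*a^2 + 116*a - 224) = 1/(a - 8)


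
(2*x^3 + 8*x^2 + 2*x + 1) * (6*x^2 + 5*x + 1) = 12*x^5 + 58*x^4 + 54*x^3 + 24*x^2 + 7*x + 1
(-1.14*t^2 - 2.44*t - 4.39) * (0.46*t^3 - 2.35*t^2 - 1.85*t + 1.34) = -0.5244*t^5 + 1.5566*t^4 + 5.8236*t^3 + 13.3029*t^2 + 4.8519*t - 5.8826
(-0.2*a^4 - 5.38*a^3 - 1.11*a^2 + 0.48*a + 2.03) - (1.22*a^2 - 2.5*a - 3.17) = -0.2*a^4 - 5.38*a^3 - 2.33*a^2 + 2.98*a + 5.2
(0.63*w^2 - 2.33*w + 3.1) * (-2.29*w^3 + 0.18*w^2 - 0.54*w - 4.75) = -1.4427*w^5 + 5.4491*w^4 - 7.8586*w^3 - 1.1763*w^2 + 9.3935*w - 14.725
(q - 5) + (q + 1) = 2*q - 4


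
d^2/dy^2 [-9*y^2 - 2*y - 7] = -18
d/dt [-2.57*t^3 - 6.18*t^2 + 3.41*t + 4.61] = -7.71*t^2 - 12.36*t + 3.41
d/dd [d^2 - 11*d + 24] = 2*d - 11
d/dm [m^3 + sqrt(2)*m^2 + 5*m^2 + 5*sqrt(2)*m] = 3*m^2 + 2*sqrt(2)*m + 10*m + 5*sqrt(2)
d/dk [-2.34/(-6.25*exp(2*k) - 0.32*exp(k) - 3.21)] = (-29.25*exp(k) - 0.7488)*exp(k)/(6.25*exp(2*k) + 0.32*exp(k) + 3.21)^2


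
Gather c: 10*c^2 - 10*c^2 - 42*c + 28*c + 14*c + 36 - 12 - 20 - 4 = 0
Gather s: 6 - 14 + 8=0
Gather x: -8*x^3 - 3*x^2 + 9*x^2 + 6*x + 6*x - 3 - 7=-8*x^3 + 6*x^2 + 12*x - 10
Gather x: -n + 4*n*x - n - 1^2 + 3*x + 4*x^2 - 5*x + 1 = -2*n + 4*x^2 + x*(4*n - 2)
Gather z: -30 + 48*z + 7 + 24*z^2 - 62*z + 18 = 24*z^2 - 14*z - 5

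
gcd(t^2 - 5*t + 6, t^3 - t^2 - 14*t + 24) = t^2 - 5*t + 6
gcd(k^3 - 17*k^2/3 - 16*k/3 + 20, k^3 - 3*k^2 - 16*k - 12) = k^2 - 4*k - 12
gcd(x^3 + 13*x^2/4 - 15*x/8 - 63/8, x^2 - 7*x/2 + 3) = x - 3/2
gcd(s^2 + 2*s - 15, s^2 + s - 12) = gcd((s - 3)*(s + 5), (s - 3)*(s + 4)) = s - 3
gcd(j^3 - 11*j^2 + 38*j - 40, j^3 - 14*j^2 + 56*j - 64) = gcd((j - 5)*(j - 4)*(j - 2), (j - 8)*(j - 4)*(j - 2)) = j^2 - 6*j + 8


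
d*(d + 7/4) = d^2 + 7*d/4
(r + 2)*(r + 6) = r^2 + 8*r + 12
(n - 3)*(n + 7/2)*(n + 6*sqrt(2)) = n^3 + n^2/2 + 6*sqrt(2)*n^2 - 21*n/2 + 3*sqrt(2)*n - 63*sqrt(2)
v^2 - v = v*(v - 1)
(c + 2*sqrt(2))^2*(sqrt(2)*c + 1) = sqrt(2)*c^3 + 9*c^2 + 12*sqrt(2)*c + 8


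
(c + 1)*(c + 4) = c^2 + 5*c + 4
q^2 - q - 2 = (q - 2)*(q + 1)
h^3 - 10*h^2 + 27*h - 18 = (h - 6)*(h - 3)*(h - 1)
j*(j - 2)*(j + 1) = j^3 - j^2 - 2*j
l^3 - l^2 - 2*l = l*(l - 2)*(l + 1)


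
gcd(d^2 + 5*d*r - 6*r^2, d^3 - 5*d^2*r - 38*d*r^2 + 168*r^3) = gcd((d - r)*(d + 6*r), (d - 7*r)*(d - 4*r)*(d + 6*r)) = d + 6*r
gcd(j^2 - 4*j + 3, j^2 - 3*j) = j - 3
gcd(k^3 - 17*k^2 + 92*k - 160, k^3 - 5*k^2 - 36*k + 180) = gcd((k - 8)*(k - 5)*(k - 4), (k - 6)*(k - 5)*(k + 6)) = k - 5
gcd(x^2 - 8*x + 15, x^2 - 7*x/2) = 1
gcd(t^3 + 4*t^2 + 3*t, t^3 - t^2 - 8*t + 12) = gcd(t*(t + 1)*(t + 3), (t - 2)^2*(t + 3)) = t + 3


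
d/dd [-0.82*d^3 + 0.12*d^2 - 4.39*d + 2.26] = -2.46*d^2 + 0.24*d - 4.39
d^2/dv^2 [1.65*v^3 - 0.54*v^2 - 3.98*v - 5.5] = 9.9*v - 1.08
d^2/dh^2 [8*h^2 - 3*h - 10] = 16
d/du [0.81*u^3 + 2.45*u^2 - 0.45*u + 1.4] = 2.43*u^2 + 4.9*u - 0.45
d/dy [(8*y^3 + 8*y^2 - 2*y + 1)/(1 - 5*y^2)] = 2*(-20*y^4 + 7*y^2 + 13*y - 1)/(25*y^4 - 10*y^2 + 1)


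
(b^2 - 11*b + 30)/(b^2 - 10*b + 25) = (b - 6)/(b - 5)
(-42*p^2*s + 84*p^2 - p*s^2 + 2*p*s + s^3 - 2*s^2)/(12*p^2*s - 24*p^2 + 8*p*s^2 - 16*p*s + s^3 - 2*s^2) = (-7*p + s)/(2*p + s)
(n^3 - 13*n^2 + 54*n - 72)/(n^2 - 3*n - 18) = (n^2 - 7*n + 12)/(n + 3)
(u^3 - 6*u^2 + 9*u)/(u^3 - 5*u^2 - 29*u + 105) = u*(u - 3)/(u^2 - 2*u - 35)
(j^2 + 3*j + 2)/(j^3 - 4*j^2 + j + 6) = (j + 2)/(j^2 - 5*j + 6)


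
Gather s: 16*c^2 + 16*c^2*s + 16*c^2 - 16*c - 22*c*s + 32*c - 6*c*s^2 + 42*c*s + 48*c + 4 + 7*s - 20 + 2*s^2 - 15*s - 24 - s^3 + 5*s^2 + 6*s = 32*c^2 + 64*c - s^3 + s^2*(7 - 6*c) + s*(16*c^2 + 20*c - 2) - 40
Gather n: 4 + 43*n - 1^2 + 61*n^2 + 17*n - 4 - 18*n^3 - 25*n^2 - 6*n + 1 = -18*n^3 + 36*n^2 + 54*n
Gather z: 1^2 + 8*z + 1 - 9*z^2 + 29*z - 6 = -9*z^2 + 37*z - 4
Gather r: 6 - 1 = 5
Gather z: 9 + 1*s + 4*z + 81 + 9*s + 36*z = 10*s + 40*z + 90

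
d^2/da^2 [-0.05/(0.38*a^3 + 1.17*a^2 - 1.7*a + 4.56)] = ((0.114*a + 0.117)*(0.38*a^3 + 1.17*a^2 - 1.7*a + 4.56) - 0.05*(1.14*a^2 + 2.34*a - 1.7)*(2.28*a^2 + 4.68*a - 3.4))/(0.38*a^3 + 1.17*a^2 - 1.7*a + 4.56)^3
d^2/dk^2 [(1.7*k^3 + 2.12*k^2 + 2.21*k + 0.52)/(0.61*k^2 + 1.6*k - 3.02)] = (8.88178419700125e-16*k^5 + 3.5527136788005e-15*k^4 + 12.473922*k^3 - 24.692664*k^2 + 120.500772*k + 64.606224)/(0.226981*k^6 + 1.78608*k^5 + 1.313574*k^4 - 13.58912*k^3 - 6.50326800000001*k^2 + 43.77792*k - 27.543608)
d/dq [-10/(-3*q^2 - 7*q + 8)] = 10*(-6*q - 7)/(3*q^2 + 7*q - 8)^2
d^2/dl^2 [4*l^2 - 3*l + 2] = 8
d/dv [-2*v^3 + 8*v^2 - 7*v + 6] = -6*v^2 + 16*v - 7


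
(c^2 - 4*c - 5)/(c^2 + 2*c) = (c^2 - 4*c - 5)/(c*(c + 2))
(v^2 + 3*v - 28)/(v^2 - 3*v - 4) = (v + 7)/(v + 1)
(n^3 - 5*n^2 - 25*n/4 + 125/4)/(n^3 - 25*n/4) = (n - 5)/n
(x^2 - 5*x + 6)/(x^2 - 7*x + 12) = (x - 2)/(x - 4)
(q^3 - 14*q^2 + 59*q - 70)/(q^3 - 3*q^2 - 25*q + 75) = (q^2 - 9*q + 14)/(q^2 + 2*q - 15)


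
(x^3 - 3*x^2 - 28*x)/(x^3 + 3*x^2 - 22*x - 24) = x*(x^2 - 3*x - 28)/(x^3 + 3*x^2 - 22*x - 24)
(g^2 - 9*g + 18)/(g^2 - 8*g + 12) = (g - 3)/(g - 2)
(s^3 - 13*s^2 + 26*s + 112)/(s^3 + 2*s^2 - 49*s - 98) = (s - 8)/(s + 7)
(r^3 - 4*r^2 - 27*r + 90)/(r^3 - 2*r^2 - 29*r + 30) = (r - 3)/(r - 1)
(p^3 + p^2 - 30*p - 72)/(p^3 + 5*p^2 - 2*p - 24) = (p - 6)/(p - 2)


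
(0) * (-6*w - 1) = 0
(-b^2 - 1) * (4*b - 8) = -4*b^3 + 8*b^2 - 4*b + 8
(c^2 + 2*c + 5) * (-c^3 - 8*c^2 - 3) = -c^5 - 10*c^4 - 21*c^3 - 43*c^2 - 6*c - 15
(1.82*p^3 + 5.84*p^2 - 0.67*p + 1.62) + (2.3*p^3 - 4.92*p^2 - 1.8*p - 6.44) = 4.12*p^3 + 0.92*p^2 - 2.47*p - 4.82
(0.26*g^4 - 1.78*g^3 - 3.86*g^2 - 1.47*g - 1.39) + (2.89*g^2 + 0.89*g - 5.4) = 0.26*g^4 - 1.78*g^3 - 0.97*g^2 - 0.58*g - 6.79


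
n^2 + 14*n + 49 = (n + 7)^2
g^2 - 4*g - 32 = (g - 8)*(g + 4)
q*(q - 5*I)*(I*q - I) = I*q^3 + 5*q^2 - I*q^2 - 5*q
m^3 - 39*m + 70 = (m - 5)*(m - 2)*(m + 7)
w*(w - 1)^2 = w^3 - 2*w^2 + w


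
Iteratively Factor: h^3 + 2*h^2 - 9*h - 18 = (h + 2)*(h^2 - 9) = (h - 3)*(h + 2)*(h + 3)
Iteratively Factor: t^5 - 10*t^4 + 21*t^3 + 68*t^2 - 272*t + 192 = (t + 3)*(t^4 - 13*t^3 + 60*t^2 - 112*t + 64) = (t - 4)*(t + 3)*(t^3 - 9*t^2 + 24*t - 16) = (t - 4)^2*(t + 3)*(t^2 - 5*t + 4) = (t - 4)^3*(t + 3)*(t - 1)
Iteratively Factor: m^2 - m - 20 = (m + 4)*(m - 5)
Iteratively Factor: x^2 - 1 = (x - 1)*(x + 1)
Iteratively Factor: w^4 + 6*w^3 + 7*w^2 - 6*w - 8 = (w - 1)*(w^3 + 7*w^2 + 14*w + 8) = (w - 1)*(w + 1)*(w^2 + 6*w + 8) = (w - 1)*(w + 1)*(w + 4)*(w + 2)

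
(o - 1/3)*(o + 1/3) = o^2 - 1/9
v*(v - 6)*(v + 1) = v^3 - 5*v^2 - 6*v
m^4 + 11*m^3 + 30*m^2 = m^2*(m + 5)*(m + 6)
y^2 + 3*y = y*(y + 3)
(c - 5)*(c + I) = c^2 - 5*c + I*c - 5*I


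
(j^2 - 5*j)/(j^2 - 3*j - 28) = j*(5 - j)/(-j^2 + 3*j + 28)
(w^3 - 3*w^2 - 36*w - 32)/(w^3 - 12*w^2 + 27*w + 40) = (w + 4)/(w - 5)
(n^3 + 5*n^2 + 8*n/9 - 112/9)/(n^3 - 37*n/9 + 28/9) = (n + 4)/(n - 1)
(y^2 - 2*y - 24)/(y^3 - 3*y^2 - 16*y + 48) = (y - 6)/(y^2 - 7*y + 12)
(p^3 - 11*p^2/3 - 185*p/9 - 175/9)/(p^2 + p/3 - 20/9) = (3*p^2 - 16*p - 35)/(3*p - 4)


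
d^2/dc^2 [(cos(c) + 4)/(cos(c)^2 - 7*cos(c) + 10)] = (-9*(1 - cos(2*c))^2*cos(c)/4 - 23*(1 - cos(2*c))^2/4 - 498*cos(c) - 64*cos(2*c) + 69*cos(3*c)/2 + cos(5*c)/2 + 411)/((cos(c) - 5)^3*(cos(c) - 2)^3)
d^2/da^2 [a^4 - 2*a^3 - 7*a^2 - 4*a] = 12*a^2 - 12*a - 14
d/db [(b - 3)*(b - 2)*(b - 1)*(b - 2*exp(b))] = -2*b^3*exp(b) + 4*b^3 + 6*b^2*exp(b) - 18*b^2 + 2*b*exp(b) + 22*b - 10*exp(b) - 6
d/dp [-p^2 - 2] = -2*p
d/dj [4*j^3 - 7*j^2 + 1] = 2*j*(6*j - 7)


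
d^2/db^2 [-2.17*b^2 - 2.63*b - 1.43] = -4.34000000000000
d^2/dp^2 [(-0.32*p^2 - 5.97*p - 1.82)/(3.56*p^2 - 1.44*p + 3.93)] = (7.105427357601e-15*p^4 - 154.60368*p^3 - 111.533376*p^2 + 557.130744*p - 34.076976)/(45.118016*p^6 - 54.749952*p^5 + 171.567792*p^4 - 123.866496*p^3 + 189.399276*p^2 - 66.721968*p + 60.698457)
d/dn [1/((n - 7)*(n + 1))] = 2*(3 - n)/(n^4 - 12*n^3 + 22*n^2 + 84*n + 49)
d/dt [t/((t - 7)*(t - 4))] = (28 - t^2)/(t^4 - 22*t^3 + 177*t^2 - 616*t + 784)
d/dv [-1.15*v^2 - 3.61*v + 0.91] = -2.3*v - 3.61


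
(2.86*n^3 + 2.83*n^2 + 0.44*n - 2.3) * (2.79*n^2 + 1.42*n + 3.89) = 7.9794*n^5 + 11.9569*n^4 + 16.3716*n^3 + 5.2165*n^2 - 1.5544*n - 8.947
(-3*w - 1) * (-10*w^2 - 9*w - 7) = 30*w^3 + 37*w^2 + 30*w + 7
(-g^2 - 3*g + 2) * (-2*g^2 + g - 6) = 2*g^4 + 5*g^3 - g^2 + 20*g - 12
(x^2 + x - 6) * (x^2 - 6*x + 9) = x^4 - 5*x^3 - 3*x^2 + 45*x - 54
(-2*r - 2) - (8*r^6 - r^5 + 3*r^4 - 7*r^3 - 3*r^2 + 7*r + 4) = -8*r^6 + r^5 - 3*r^4 + 7*r^3 + 3*r^2 - 9*r - 6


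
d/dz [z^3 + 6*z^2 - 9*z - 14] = 3*z^2 + 12*z - 9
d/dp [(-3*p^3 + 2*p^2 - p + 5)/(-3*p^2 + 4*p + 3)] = (9*p^4 - 24*p^3 - 22*p^2 + 42*p - 23)/(9*p^4 - 24*p^3 - 2*p^2 + 24*p + 9)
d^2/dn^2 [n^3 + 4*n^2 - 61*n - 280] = 6*n + 8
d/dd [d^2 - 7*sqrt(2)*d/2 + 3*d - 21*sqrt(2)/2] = 2*d - 7*sqrt(2)/2 + 3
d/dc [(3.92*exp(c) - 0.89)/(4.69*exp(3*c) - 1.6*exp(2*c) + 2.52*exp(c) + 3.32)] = (-36.7696*exp(3*c) + 18.7943*exp(2*c) - 2.848*exp(c) + 15.2572)*exp(c)/(21.9961*exp(6*c) - 15.008*exp(5*c) + 26.1976*exp(4*c) + 23.0776*exp(3*c) - 4.2736*exp(2*c) + 16.7328*exp(c) + 11.0224)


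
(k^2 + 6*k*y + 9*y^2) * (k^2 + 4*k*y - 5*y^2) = k^4 + 10*k^3*y + 28*k^2*y^2 + 6*k*y^3 - 45*y^4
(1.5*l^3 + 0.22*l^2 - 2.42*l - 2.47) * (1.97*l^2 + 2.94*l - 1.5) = 2.955*l^5 + 4.8434*l^4 - 6.3706*l^3 - 12.3107*l^2 - 3.6318*l + 3.705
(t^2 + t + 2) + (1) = t^2 + t + 3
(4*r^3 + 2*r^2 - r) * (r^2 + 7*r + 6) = 4*r^5 + 30*r^4 + 37*r^3 + 5*r^2 - 6*r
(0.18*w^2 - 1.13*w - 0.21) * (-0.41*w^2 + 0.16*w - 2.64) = -0.0738*w^4 + 0.4921*w^3 - 0.5699*w^2 + 2.9496*w + 0.5544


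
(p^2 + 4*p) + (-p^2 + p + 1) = 5*p + 1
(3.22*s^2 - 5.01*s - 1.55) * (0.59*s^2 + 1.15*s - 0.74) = 1.8998*s^4 + 0.7471*s^3 - 9.0588*s^2 + 1.9249*s + 1.147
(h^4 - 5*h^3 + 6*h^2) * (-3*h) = -3*h^5 + 15*h^4 - 18*h^3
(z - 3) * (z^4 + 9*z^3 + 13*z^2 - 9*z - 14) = z^5 + 6*z^4 - 14*z^3 - 48*z^2 + 13*z + 42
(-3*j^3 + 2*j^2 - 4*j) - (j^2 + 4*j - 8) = -3*j^3 + j^2 - 8*j + 8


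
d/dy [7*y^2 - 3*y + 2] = 14*y - 3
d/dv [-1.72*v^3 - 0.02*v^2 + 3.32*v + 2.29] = -5.16*v^2 - 0.04*v + 3.32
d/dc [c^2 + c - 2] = 2*c + 1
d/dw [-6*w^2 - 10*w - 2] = -12*w - 10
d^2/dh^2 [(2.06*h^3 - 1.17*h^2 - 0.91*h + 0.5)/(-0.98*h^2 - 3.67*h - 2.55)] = (1.77635683940025e-15*h^5 + 1.4210854715202e-14*h^4 - 51.864104*h^3 - 136.09524*h^2 - 104.80524*h - 12.78652)/(0.941192*h^6 + 10.574004*h^5 + 46.945626*h^4 + 104.458843*h^3 + 122.154435*h^2 + 71.592525*h + 16.581375)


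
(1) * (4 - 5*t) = 4 - 5*t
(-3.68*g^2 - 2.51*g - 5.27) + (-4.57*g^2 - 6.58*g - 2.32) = -8.25*g^2 - 9.09*g - 7.59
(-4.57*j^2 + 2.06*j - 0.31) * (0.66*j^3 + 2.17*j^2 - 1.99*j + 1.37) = -3.0162*j^5 - 8.5573*j^4 + 13.3599*j^3 - 11.033*j^2 + 3.4391*j - 0.4247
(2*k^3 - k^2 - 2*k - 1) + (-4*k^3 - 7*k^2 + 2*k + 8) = -2*k^3 - 8*k^2 + 7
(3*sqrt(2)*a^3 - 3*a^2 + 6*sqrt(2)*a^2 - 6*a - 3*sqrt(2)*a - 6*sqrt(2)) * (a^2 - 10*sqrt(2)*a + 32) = 3*sqrt(2)*a^5 - 63*a^4 + 6*sqrt(2)*a^4 - 126*a^3 + 123*sqrt(2)*a^3 - 36*a^2 + 246*sqrt(2)*a^2 - 96*sqrt(2)*a - 72*a - 192*sqrt(2)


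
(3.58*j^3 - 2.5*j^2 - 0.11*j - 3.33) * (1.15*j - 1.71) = 4.117*j^4 - 8.9968*j^3 + 4.1485*j^2 - 3.6414*j + 5.6943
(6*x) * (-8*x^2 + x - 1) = -48*x^3 + 6*x^2 - 6*x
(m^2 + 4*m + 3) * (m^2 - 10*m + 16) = m^4 - 6*m^3 - 21*m^2 + 34*m + 48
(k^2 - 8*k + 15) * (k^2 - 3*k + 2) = k^4 - 11*k^3 + 41*k^2 - 61*k + 30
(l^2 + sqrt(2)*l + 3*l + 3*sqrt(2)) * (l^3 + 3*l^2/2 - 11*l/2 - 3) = l^5 + sqrt(2)*l^4 + 9*l^4/2 - l^3 + 9*sqrt(2)*l^3/2 - 39*l^2/2 - sqrt(2)*l^2 - 39*sqrt(2)*l/2 - 9*l - 9*sqrt(2)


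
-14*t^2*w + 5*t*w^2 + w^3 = w*(-2*t + w)*(7*t + w)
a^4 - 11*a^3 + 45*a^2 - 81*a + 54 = (a - 3)^3*(a - 2)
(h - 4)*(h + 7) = h^2 + 3*h - 28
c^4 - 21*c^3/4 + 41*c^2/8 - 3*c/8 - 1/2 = (c - 4)*(c - 1)*(c - 1/2)*(c + 1/4)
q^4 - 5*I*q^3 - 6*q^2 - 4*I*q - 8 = (q - 2*I)^3*(q + I)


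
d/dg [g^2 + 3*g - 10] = 2*g + 3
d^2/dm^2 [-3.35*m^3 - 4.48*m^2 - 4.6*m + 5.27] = -20.1*m - 8.96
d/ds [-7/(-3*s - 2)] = -21/(3*s + 2)^2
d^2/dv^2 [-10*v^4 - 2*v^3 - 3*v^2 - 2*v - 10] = -120*v^2 - 12*v - 6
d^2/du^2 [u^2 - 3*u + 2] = 2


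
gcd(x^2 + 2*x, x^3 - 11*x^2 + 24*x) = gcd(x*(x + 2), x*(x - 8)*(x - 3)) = x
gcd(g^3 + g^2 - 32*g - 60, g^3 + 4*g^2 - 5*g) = g + 5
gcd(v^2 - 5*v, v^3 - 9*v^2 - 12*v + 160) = v - 5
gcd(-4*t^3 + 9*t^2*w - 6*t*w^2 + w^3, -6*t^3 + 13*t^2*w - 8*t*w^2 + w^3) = t^2 - 2*t*w + w^2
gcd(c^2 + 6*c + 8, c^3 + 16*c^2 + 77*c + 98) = c + 2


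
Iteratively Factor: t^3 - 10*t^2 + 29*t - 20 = (t - 4)*(t^2 - 6*t + 5) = (t - 5)*(t - 4)*(t - 1)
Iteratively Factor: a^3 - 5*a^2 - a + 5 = (a - 5)*(a^2 - 1) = (a - 5)*(a + 1)*(a - 1)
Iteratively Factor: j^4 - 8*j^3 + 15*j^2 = (j - 3)*(j^3 - 5*j^2) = (j - 5)*(j - 3)*(j^2) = j*(j - 5)*(j - 3)*(j)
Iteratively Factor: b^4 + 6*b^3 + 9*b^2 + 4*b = (b + 1)*(b^3 + 5*b^2 + 4*b) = b*(b + 1)*(b^2 + 5*b + 4) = b*(b + 1)^2*(b + 4)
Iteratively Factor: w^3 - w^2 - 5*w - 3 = (w - 3)*(w^2 + 2*w + 1) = (w - 3)*(w + 1)*(w + 1)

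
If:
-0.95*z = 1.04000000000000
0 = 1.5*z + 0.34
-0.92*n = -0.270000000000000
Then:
No Solution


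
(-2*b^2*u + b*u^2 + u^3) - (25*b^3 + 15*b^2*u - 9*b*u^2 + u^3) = -25*b^3 - 17*b^2*u + 10*b*u^2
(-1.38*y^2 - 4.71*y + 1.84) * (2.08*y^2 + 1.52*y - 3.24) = -2.8704*y^4 - 11.8944*y^3 + 1.1392*y^2 + 18.0572*y - 5.9616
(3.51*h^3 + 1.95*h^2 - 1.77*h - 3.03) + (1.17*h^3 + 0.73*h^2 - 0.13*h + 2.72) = 4.68*h^3 + 2.68*h^2 - 1.9*h - 0.31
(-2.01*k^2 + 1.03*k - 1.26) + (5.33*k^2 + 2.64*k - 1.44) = 3.32*k^2 + 3.67*k - 2.7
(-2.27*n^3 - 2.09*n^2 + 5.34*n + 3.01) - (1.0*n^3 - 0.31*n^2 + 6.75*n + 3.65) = -3.27*n^3 - 1.78*n^2 - 1.41*n - 0.64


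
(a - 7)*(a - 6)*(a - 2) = a^3 - 15*a^2 + 68*a - 84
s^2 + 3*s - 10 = (s - 2)*(s + 5)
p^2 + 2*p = p*(p + 2)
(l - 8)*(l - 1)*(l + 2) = l^3 - 7*l^2 - 10*l + 16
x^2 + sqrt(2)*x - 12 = (x - 2*sqrt(2))*(x + 3*sqrt(2))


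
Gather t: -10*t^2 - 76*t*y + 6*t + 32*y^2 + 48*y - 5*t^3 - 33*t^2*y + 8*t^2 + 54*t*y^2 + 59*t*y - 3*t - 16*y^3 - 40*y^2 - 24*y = -5*t^3 + t^2*(-33*y - 2) + t*(54*y^2 - 17*y + 3) - 16*y^3 - 8*y^2 + 24*y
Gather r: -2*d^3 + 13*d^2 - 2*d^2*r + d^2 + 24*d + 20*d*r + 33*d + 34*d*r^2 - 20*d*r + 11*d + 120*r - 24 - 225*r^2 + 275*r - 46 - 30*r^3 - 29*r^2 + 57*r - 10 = -2*d^3 + 14*d^2 + 68*d - 30*r^3 + r^2*(34*d - 254) + r*(452 - 2*d^2) - 80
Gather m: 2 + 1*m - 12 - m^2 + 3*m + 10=-m^2 + 4*m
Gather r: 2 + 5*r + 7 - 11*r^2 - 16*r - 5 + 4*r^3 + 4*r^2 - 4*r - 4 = 4*r^3 - 7*r^2 - 15*r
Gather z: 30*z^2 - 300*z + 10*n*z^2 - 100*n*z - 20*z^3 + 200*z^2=-20*z^3 + z^2*(10*n + 230) + z*(-100*n - 300)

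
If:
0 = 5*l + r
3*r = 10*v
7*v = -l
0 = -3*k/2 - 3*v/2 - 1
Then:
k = -2/3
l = 0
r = 0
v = 0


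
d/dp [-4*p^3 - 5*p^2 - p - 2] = -12*p^2 - 10*p - 1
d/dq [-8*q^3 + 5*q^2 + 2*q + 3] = -24*q^2 + 10*q + 2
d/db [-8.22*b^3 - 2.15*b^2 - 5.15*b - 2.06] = -24.66*b^2 - 4.3*b - 5.15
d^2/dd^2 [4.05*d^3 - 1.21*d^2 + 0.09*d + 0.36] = 24.3*d - 2.42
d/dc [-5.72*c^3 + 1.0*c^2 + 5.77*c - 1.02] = -17.16*c^2 + 2.0*c + 5.77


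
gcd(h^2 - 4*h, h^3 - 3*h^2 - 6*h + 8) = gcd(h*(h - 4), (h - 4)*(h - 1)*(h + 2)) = h - 4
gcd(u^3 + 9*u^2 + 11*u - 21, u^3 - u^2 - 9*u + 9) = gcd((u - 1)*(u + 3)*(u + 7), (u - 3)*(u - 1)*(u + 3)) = u^2 + 2*u - 3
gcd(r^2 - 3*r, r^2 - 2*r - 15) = 1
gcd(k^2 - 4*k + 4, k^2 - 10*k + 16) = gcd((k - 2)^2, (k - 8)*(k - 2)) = k - 2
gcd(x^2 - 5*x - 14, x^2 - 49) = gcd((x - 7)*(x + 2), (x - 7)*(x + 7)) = x - 7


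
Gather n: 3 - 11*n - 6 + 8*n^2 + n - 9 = 8*n^2 - 10*n - 12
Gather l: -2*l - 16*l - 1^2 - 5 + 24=18 - 18*l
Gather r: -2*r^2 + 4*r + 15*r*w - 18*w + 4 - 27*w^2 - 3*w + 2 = -2*r^2 + r*(15*w + 4) - 27*w^2 - 21*w + 6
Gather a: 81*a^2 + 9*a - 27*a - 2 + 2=81*a^2 - 18*a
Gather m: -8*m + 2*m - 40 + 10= -6*m - 30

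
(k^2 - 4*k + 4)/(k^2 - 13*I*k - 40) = (-k^2 + 4*k - 4)/(-k^2 + 13*I*k + 40)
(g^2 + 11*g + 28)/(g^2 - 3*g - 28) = (g + 7)/(g - 7)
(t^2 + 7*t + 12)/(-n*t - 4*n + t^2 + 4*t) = (t + 3)/(-n + t)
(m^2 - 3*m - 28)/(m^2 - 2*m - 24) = (m - 7)/(m - 6)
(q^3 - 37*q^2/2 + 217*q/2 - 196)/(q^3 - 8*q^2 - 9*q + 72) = (2*q^2 - 21*q + 49)/(2*(q^2 - 9))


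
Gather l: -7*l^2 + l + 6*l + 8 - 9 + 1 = -7*l^2 + 7*l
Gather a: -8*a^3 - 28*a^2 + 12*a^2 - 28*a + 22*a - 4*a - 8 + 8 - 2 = -8*a^3 - 16*a^2 - 10*a - 2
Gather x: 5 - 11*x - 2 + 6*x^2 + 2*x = 6*x^2 - 9*x + 3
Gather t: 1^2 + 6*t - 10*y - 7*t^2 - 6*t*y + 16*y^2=-7*t^2 + t*(6 - 6*y) + 16*y^2 - 10*y + 1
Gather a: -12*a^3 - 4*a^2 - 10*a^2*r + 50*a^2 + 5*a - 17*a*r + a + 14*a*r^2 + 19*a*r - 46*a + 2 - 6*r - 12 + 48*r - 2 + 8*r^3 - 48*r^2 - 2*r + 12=-12*a^3 + a^2*(46 - 10*r) + a*(14*r^2 + 2*r - 40) + 8*r^3 - 48*r^2 + 40*r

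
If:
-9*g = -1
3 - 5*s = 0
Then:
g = 1/9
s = 3/5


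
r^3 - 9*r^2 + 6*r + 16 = (r - 8)*(r - 2)*(r + 1)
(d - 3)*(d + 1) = d^2 - 2*d - 3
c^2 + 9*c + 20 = (c + 4)*(c + 5)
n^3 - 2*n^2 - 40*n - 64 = (n - 8)*(n + 2)*(n + 4)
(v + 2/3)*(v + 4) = v^2 + 14*v/3 + 8/3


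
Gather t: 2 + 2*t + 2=2*t + 4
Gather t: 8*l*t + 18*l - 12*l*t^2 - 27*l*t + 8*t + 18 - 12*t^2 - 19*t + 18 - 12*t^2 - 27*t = 18*l + t^2*(-12*l - 24) + t*(-19*l - 38) + 36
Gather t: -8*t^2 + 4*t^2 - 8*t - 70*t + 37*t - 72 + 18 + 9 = -4*t^2 - 41*t - 45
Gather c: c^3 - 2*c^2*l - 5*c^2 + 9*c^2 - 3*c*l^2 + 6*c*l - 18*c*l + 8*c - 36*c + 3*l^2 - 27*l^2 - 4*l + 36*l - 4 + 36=c^3 + c^2*(4 - 2*l) + c*(-3*l^2 - 12*l - 28) - 24*l^2 + 32*l + 32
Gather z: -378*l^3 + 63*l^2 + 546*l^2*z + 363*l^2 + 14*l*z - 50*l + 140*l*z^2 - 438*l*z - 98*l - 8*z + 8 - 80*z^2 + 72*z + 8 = -378*l^3 + 426*l^2 - 148*l + z^2*(140*l - 80) + z*(546*l^2 - 424*l + 64) + 16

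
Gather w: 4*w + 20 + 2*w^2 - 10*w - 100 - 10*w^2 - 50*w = -8*w^2 - 56*w - 80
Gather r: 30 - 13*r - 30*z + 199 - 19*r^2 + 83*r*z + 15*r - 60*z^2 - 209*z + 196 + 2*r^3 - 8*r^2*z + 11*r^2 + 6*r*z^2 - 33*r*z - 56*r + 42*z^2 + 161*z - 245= 2*r^3 + r^2*(-8*z - 8) + r*(6*z^2 + 50*z - 54) - 18*z^2 - 78*z + 180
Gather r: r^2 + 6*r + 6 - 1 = r^2 + 6*r + 5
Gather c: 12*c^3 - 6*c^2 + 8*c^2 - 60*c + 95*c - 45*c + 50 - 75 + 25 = 12*c^3 + 2*c^2 - 10*c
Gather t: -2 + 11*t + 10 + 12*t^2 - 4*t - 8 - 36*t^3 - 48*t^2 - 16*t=-36*t^3 - 36*t^2 - 9*t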